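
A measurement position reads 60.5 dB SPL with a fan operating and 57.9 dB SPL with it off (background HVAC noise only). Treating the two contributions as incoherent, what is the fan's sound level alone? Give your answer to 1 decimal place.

57.0 dB SPL

Remove the background by subtracting linear intensities:
L_src = 10·log₁₀(10^(60.5/10) − 10^(57.9/10)) = 10·log₁₀(505400) = 57.0 dB SPL.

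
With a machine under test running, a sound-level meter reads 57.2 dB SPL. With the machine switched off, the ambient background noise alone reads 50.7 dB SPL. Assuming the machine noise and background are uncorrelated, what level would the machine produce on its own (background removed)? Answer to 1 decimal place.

Remove the background by subtracting linear intensities:
L_src = 10·log₁₀(10^(57.2/10) − 10^(50.7/10)) = 10·log₁₀(407300) = 56.1 dB SPL.

56.1 dB SPL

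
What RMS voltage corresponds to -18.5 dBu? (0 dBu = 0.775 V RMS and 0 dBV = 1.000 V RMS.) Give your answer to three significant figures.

V = 0.775 V × 10^(-18.5/20).
= 0.775 × 0.1189 = 0.0921 V.

0.0921 V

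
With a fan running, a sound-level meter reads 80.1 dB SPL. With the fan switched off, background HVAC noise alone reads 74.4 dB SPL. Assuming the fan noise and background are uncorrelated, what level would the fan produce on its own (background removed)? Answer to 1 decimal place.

78.7 dB SPL

Remove the background by subtracting linear intensities:
L_src = 10·log₁₀(10^(80.1/10) − 10^(74.4/10)) = 10·log₁₀(74790000) = 78.7 dB SPL.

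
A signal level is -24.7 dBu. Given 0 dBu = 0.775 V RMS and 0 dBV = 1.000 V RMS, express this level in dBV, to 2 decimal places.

The offset between the scales is 20·log₁₀(0.775/1.000) = −2.214 dB.
So dBV = -24.7 − 2.214 = -26.91 dBV.

-26.91 dBV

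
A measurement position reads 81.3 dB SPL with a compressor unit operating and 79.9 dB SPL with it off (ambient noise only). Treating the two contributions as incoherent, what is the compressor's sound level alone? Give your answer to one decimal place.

Remove the background by subtracting linear intensities:
L_src = 10·log₁₀(10^(81.3/10) − 10^(79.9/10)) = 10·log₁₀(37170000) = 75.7 dB SPL.

75.7 dB SPL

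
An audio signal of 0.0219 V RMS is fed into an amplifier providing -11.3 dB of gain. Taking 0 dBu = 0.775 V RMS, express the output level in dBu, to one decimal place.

-42.3 dBu

Input level: 20·log₁₀(0.0219/0.775) = -30.98 dBu.
Output: -30.98 − 11.3 = -42.3 dBu.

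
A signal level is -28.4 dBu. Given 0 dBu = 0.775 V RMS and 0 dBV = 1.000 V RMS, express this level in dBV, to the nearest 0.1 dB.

The offset between the scales is 20·log₁₀(0.775/1.000) = −2.214 dB.
So dBV = -28.4 − 2.214 = -30.6 dBV.

-30.6 dBV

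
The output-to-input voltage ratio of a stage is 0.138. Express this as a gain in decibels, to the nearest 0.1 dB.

-17.2 dB

Voltage is an amplitude quantity, so gain = 20·log₁₀(V_out/V_in).
20·log₁₀(0.138) = -17.2 dB.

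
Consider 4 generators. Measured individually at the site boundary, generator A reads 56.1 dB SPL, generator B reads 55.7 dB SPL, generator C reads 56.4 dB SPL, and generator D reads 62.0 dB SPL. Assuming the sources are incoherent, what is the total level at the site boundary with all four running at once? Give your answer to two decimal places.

Incoherent sources sum as intensities:
L_total = 10·log₁₀(10^(56.1/10) + 10^(55.7/10) + 10^(56.4/10) + 10^(62.0/10)) = 10·log₁₀(2800000) = 64.47 dB SPL.

64.47 dB SPL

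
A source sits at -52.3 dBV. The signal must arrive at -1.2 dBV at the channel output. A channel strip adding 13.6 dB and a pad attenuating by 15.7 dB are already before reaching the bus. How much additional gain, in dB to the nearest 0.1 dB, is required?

53.2 dB

The required make-up gain is the shortfall in the dB sum.
G = -1.2 − (-52.3) − 13.6 + 15.7 = 53.2 dB.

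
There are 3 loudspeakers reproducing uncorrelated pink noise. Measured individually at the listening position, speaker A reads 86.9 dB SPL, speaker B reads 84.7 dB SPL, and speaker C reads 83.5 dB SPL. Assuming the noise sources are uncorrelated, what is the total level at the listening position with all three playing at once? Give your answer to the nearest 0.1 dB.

Incoherent sources sum as intensities:
L_total = 10·log₁₀(10^(86.9/10) + 10^(84.7/10) + 10^(83.5/10)) = 10·log₁₀(1009000000) = 90.0 dB SPL.

90.0 dB SPL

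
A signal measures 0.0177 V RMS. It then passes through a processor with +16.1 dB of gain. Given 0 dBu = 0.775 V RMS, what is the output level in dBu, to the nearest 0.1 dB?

Input level: 20·log₁₀(0.0177/0.775) = -32.83 dBu.
Output: -32.83 + 16.1 = -16.7 dBu.

-16.7 dBu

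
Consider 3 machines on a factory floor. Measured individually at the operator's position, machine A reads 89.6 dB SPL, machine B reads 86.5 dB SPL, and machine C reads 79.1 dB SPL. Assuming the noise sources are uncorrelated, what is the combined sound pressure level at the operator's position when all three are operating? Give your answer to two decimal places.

Add the sources as powers (linear), then convert back to dB:
L_total = 10·log₁₀(10^(89.6/10) + 10^(86.5/10) + 10^(79.1/10)) = 10·log₁₀(1440000000) = 91.58 dB SPL.

91.58 dB SPL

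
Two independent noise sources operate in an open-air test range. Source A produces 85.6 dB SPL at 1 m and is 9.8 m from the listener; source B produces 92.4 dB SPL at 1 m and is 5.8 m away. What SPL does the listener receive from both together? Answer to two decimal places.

77.44 dB SPL

At the listener: L_A = 85.6 − 20·log₁₀(9.8) = 65.775 dB; L_B = 92.4 − 20·log₁₀(5.8) = 77.131 dB.
Combined: 10·log₁₀(10^(65.775/10)+10^(77.131/10)) = 77.44 dB SPL.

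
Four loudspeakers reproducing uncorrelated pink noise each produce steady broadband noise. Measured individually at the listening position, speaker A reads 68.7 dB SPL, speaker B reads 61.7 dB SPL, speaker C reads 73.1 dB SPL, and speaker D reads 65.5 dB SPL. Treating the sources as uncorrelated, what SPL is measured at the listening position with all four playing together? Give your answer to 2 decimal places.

Add the sources as powers (linear), then convert back to dB:
L_total = 10·log₁₀(10^(68.7/10) + 10^(61.7/10) + 10^(73.1/10) + 10^(65.5/10)) = 10·log₁₀(32860000) = 75.17 dB SPL.

75.17 dB SPL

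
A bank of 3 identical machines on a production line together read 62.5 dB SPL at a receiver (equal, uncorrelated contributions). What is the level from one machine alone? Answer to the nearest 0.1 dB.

57.7 dB SPL

3 equal incoherent sources add 10·log₁₀(3) = 4.77 dB over one source.
L_one = 62.5 − 4.77 = 57.7 dB SPL.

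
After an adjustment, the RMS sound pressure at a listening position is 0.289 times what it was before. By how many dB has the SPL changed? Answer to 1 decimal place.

SPL change from a pressure ratio uses the 20·log₁₀ form:
20·log₁₀(0.289) = -10.8 dB.

-10.8 dB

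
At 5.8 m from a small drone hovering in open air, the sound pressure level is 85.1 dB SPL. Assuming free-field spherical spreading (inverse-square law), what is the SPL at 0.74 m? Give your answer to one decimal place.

103.0 dB SPL

Inverse-square spreading gives ΔL = −20·log₁₀(d₂/d₁).
ΔL = −20·log₁₀(0.74/5.8) = 17.88 dB, so L₂ = 85.1 + (17.88) = 103.0 dB SPL.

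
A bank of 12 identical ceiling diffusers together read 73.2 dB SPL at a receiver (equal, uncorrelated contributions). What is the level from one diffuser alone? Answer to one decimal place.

12 equal incoherent sources add 10·log₁₀(12) = 10.79 dB over one source.
L_one = 73.2 − 10.79 = 62.4 dB SPL.

62.4 dB SPL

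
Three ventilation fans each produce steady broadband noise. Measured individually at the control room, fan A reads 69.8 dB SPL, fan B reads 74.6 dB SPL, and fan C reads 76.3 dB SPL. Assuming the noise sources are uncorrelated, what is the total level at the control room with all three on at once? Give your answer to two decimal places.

Add the sources as powers (linear), then convert back to dB:
L_total = 10·log₁₀(10^(69.8/10) + 10^(74.6/10) + 10^(76.3/10)) = 10·log₁₀(81050000) = 79.09 dB SPL.

79.09 dB SPL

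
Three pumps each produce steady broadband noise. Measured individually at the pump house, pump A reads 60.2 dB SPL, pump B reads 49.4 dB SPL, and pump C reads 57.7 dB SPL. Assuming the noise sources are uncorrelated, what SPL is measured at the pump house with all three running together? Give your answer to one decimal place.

Incoherent sources sum as intensities:
L_total = 10·log₁₀(10^(60.2/10) + 10^(49.4/10) + 10^(57.7/10)) = 10·log₁₀(1723000) = 62.4 dB SPL.

62.4 dB SPL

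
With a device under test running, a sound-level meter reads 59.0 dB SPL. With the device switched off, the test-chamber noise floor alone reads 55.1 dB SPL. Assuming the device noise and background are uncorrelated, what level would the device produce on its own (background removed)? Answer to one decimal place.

Background correction is a power subtraction:
L_src = 10·log₁₀(10^(59.0/10) − 10^(55.1/10)) = 10·log₁₀(470700) = 56.7 dB SPL.

56.7 dB SPL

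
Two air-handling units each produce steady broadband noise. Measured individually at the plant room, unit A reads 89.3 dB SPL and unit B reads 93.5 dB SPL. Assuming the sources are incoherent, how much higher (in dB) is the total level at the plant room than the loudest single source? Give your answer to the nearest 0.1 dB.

1.4 dB

Add the sources as powers (linear), then convert back to dB:
L_total = 10·log₁₀(10^(89.3/10) + 10^(93.5/10)) = 94.90 dB SPL.
Excess over the loudest (93.5 dB): 94.90 − 93.5 = 1.4 dB.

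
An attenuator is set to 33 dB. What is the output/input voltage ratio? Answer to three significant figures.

0.0224

Voltage ratio = 10^(dB/20).
10^(-33/20) = 10^(-1.650) = 0.0224.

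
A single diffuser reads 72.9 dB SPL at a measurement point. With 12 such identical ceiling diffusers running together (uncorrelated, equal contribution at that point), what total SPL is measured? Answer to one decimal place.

83.7 dB SPL

12 equal incoherent sources raise the level by 10·log₁₀(12) = 10.79 dB.
L_total = 72.9 + 10.79 = 83.7 dB SPL.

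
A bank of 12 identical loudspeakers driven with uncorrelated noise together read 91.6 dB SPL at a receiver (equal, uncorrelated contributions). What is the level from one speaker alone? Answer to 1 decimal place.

80.8 dB SPL

12 equal incoherent sources add 10·log₁₀(12) = 10.79 dB over one source.
L_one = 91.6 − 10.79 = 80.8 dB SPL.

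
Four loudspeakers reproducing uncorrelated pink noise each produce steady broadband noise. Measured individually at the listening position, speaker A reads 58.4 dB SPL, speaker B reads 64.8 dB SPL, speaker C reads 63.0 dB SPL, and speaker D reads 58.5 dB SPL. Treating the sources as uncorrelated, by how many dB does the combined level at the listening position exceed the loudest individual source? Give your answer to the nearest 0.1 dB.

3.3 dB

Uncorrelated sources add in intensity (power), not in dB.
L_total = 10·log₁₀(10^(58.4/10) + 10^(64.8/10) + 10^(63.0/10) + 10^(58.5/10)) = 68.07 dB SPL.
Excess over the loudest (64.8 dB): 68.07 − 64.8 = 3.3 dB.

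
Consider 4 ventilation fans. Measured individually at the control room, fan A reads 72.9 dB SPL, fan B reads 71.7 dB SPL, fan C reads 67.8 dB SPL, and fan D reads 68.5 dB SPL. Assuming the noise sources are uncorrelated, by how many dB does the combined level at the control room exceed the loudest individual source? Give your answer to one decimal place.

Uncorrelated sources add in intensity (power), not in dB.
L_total = 10·log₁₀(10^(72.9/10) + 10^(71.7/10) + 10^(67.8/10) + 10^(68.5/10)) = 76.76 dB SPL.
Excess over the loudest (72.9 dB): 76.76 − 72.9 = 3.9 dB.

3.9 dB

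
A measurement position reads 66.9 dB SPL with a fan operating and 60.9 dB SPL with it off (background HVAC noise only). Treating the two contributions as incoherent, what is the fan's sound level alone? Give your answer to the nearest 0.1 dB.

65.6 dB SPL

Remove the background by subtracting linear intensities:
L_src = 10·log₁₀(10^(66.9/10) − 10^(60.9/10)) = 10·log₁₀(3668000) = 65.6 dB SPL.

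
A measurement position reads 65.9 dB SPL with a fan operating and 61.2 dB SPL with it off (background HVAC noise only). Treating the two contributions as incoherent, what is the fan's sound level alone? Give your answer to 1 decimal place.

64.1 dB SPL

Remove the background by subtracting linear intensities:
L_src = 10·log₁₀(10^(65.9/10) − 10^(61.2/10)) = 10·log₁₀(2572000) = 64.1 dB SPL.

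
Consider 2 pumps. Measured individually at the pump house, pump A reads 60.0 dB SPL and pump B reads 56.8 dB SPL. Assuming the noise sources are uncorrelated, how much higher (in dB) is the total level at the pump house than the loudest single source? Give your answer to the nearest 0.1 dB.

1.7 dB

Add the sources as powers (linear), then convert back to dB:
L_total = 10·log₁₀(10^(60.0/10) + 10^(56.8/10)) = 61.70 dB SPL.
Excess over the loudest (60.0 dB): 61.70 − 60.0 = 1.7 dB.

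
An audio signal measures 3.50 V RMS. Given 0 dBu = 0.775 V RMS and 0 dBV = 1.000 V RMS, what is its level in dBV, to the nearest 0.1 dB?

+10.9 dBV

dBV = 20·log₁₀(V / 1.000 V).
20·log₁₀(3.50/1.000) = +10.9 dBV.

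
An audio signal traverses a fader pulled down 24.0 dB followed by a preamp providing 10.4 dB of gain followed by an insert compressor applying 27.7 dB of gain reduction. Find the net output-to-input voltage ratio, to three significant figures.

Net gain = (−24.0) + 10.4 + (−27.7) = -41.3 dB.
Voltage ratio = 10^(-41.3/20) = 0.00861.

0.00861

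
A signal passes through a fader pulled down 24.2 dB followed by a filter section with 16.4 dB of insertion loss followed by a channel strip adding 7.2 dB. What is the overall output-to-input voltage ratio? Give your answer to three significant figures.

0.0214

Net gain = (−24.2) + (−16.4) + 7.2 = -33.4 dB.
Voltage ratio = 10^(-33.4/20) = 0.0214.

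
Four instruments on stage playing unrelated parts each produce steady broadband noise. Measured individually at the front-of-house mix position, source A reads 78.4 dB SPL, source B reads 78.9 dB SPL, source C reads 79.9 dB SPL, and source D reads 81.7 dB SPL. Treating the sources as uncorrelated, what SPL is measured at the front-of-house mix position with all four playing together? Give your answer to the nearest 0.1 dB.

Add the sources as powers (linear), then convert back to dB:
L_total = 10·log₁₀(10^(78.4/10) + 10^(78.9/10) + 10^(79.9/10) + 10^(81.7/10)) = 10·log₁₀(392400000) = 85.9 dB SPL.

85.9 dB SPL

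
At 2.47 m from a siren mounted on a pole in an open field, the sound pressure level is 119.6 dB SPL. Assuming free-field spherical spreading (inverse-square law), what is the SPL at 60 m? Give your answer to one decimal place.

91.9 dB SPL

Free-field point source: level drops by 20·log₁₀ of the distance ratio.
ΔL = −20·log₁₀(60/2.47) = -27.71 dB, so L₂ = 119.6 + (-27.71) = 91.9 dB SPL.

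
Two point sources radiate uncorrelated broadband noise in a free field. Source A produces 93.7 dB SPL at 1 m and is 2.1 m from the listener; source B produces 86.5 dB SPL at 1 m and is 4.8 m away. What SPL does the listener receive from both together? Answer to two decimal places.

87.41 dB SPL

At the listener: L_A = 93.7 − 20·log₁₀(2.1) = 87.256 dB; L_B = 86.5 − 20·log₁₀(4.8) = 72.875 dB.
Combined: 10·log₁₀(10^(87.256/10)+10^(72.875/10)) = 87.41 dB SPL.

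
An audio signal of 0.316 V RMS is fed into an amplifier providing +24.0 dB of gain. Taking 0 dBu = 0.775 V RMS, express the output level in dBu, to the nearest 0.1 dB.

Input level: 20·log₁₀(0.316/0.775) = -7.79 dBu.
Output: -7.79 + 24.0 = +16.2 dBu.

+16.2 dBu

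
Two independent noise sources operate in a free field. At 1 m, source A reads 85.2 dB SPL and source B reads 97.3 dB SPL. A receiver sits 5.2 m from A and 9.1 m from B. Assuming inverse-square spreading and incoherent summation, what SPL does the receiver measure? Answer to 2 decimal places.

78.87 dB SPL

At the listener: L_A = 85.2 − 20·log₁₀(5.2) = 70.880 dB; L_B = 97.3 − 20·log₁₀(9.1) = 78.119 dB.
Combined: 10·log₁₀(10^(70.880/10)+10^(78.119/10)) = 78.87 dB SPL.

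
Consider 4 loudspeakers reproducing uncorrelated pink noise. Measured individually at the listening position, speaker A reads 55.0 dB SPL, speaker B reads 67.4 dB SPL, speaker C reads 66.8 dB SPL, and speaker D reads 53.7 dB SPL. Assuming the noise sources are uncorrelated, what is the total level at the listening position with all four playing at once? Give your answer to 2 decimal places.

Uncorrelated sources add in intensity (power), not in dB.
L_total = 10·log₁₀(10^(55.0/10) + 10^(67.4/10) + 10^(66.8/10) + 10^(53.7/10)) = 10·log₁₀(10830000) = 70.35 dB SPL.

70.35 dB SPL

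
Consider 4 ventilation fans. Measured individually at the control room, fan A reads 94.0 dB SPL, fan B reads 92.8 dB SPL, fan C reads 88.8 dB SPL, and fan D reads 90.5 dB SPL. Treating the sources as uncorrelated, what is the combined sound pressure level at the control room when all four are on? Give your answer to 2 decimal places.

Uncorrelated sources add in intensity (power), not in dB.
L_total = 10·log₁₀(10^(94.0/10) + 10^(92.8/10) + 10^(88.8/10) + 10^(90.5/10)) = 10·log₁₀(6298000000) = 97.99 dB SPL.

97.99 dB SPL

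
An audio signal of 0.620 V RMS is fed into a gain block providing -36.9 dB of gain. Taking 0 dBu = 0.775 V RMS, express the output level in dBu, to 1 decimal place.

-38.8 dBu

Input level: 20·log₁₀(0.620/0.775) = -1.94 dBu.
Output: -1.94 − 36.9 = -38.8 dBu.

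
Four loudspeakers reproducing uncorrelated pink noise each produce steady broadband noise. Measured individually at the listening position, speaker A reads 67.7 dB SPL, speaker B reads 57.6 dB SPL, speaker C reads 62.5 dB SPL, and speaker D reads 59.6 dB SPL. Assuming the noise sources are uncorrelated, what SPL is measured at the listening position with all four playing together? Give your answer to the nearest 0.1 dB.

Incoherent sources sum as intensities:
L_total = 10·log₁₀(10^(67.7/10) + 10^(57.6/10) + 10^(62.5/10) + 10^(59.6/10)) = 10·log₁₀(9154000) = 69.6 dB SPL.

69.6 dB SPL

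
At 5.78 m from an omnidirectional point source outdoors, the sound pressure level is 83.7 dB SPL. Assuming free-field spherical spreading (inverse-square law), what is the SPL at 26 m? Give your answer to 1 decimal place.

70.6 dB SPL

Inverse-square spreading gives ΔL = −20·log₁₀(d₂/d₁).
ΔL = −20·log₁₀(26/5.78) = -13.06 dB, so L₂ = 83.7 + (-13.06) = 70.6 dB SPL.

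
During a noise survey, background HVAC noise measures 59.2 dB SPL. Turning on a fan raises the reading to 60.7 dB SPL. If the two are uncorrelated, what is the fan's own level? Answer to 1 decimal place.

55.4 dB SPL

Remove the background by subtracting linear intensities:
L_src = 10·log₁₀(10^(60.7/10) − 10^(59.2/10)) = 10·log₁₀(343100) = 55.4 dB SPL.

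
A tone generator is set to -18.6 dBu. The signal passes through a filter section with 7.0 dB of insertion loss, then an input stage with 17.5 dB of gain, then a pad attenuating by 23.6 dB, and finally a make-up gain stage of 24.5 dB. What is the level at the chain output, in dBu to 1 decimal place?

Gain stages sum in dB:
-18.6 − 7.0 + 17.5 − 23.6 + 24.5 = -7.2 dBu.

-7.2 dBu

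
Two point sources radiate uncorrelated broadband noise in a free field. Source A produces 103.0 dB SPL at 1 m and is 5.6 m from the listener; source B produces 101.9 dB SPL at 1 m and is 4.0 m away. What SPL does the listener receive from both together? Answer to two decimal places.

At the listener: L_A = 103.0 − 20·log₁₀(5.6) = 88.036 dB; L_B = 101.9 − 20·log₁₀(4.0) = 89.859 dB.
Combined: 10·log₁₀(10^(88.036/10)+10^(89.859/10)) = 92.05 dB SPL.

92.05 dB SPL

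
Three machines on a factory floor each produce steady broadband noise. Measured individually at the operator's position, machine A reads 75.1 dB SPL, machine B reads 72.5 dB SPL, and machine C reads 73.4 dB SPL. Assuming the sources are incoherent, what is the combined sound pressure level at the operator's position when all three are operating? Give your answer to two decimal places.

Uncorrelated sources add in intensity (power), not in dB.
L_total = 10·log₁₀(10^(75.1/10) + 10^(72.5/10) + 10^(73.4/10)) = 10·log₁₀(72020000) = 78.57 dB SPL.

78.57 dB SPL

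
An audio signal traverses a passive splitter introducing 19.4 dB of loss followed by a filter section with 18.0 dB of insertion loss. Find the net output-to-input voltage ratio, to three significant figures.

0.0135

Net gain = (−19.4) + (−18.0) = -37.4 dB.
Voltage ratio = 10^(-37.4/20) = 0.0135.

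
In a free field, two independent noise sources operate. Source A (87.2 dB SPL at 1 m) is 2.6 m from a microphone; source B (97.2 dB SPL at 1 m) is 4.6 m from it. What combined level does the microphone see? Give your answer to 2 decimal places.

At the listener: L_A = 87.2 − 20·log₁₀(2.6) = 78.901 dB; L_B = 97.2 − 20·log₁₀(4.6) = 83.945 dB.
Combined: 10·log₁₀(10^(78.901/10)+10^(83.945/10)) = 85.13 dB SPL.

85.13 dB SPL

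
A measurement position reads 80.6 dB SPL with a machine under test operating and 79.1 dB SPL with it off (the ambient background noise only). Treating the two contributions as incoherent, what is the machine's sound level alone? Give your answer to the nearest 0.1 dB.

75.3 dB SPL

Remove the background by subtracting linear intensities:
L_src = 10·log₁₀(10^(80.6/10) − 10^(79.1/10)) = 10·log₁₀(33530000) = 75.3 dB SPL.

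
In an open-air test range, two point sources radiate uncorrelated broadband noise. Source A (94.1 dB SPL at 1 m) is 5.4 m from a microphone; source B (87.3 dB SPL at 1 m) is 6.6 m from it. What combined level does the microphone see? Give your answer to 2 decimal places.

At the listener: L_A = 94.1 − 20·log₁₀(5.4) = 79.452 dB; L_B = 87.3 − 20·log₁₀(6.6) = 70.909 dB.
Combined: 10·log₁₀(10^(79.452/10)+10^(70.909/10)) = 80.02 dB SPL.

80.02 dB SPL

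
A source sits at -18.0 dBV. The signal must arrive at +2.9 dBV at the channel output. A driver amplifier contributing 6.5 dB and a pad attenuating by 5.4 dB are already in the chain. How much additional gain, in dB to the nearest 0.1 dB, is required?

The required make-up gain is the shortfall in the dB sum.
G = +2.9 − (-18.0) − 6.5 + 5.4 = 19.8 dB.

19.8 dB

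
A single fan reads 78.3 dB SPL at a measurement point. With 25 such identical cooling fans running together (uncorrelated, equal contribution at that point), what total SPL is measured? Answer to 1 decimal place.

25 equal incoherent sources raise the level by 10·log₁₀(25) = 13.98 dB.
L_total = 78.3 + 13.98 = 92.3 dB SPL.

92.3 dB SPL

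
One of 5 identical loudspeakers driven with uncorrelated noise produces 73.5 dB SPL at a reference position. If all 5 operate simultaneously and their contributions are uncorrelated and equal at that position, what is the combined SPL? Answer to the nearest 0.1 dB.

5 equal incoherent sources raise the level by 10·log₁₀(5) = 6.99 dB.
L_total = 73.5 + 6.99 = 80.5 dB SPL.

80.5 dB SPL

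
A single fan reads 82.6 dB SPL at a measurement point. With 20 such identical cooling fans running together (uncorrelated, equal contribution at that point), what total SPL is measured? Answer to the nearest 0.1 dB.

20 equal incoherent sources raise the level by 10·log₁₀(20) = 13.01 dB.
L_total = 82.6 + 13.01 = 95.6 dB SPL.

95.6 dB SPL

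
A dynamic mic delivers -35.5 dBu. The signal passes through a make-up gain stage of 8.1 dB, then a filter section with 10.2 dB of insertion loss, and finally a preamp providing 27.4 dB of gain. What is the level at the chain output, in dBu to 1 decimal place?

-10.2 dBu

Gain stages sum in dB:
-35.5 + 8.1 − 10.2 + 27.4 = -10.2 dBu.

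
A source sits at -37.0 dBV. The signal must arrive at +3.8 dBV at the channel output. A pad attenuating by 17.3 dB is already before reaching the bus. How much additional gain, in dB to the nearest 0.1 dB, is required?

The required make-up gain is the shortfall in the dB sum.
G = +3.8 − (-37.0) + 17.3 = 58.1 dB.

58.1 dB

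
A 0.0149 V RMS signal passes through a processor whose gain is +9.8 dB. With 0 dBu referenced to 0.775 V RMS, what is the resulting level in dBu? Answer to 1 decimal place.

Input level: 20·log₁₀(0.0149/0.775) = -34.32 dBu.
Output: -34.32 + 9.8 = -24.5 dBu.

-24.5 dBu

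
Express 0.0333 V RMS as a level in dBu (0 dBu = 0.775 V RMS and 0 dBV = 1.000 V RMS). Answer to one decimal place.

dBu = 20·log₁₀(V / 0.775 V).
20·log₁₀(0.0333/0.775) = -27.3 dBu.

-27.3 dBu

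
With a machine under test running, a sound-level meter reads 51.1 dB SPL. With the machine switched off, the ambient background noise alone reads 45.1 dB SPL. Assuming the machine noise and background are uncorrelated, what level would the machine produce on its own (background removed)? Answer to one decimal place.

49.8 dB SPL

Remove the background by subtracting linear intensities:
L_src = 10·log₁₀(10^(51.1/10) − 10^(45.1/10)) = 10·log₁₀(96470) = 49.8 dB SPL.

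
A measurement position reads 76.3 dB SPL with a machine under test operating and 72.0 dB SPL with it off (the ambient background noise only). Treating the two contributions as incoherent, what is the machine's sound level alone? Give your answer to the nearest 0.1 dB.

Remove the background by subtracting linear intensities:
L_src = 10·log₁₀(10^(76.3/10) − 10^(72.0/10)) = 10·log₁₀(26810000) = 74.3 dB SPL.

74.3 dB SPL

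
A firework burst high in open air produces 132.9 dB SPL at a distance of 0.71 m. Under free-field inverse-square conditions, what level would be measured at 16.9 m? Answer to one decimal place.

Inverse-square spreading gives ΔL = −20·log₁₀(d₂/d₁).
ΔL = −20·log₁₀(16.9/0.71) = -27.53 dB, so L₂ = 132.9 + (-27.53) = 105.4 dB SPL.

105.4 dB SPL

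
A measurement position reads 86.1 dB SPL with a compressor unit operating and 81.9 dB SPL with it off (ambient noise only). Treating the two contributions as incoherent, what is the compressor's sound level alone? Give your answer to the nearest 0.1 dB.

84.0 dB SPL

Background correction is a power subtraction:
L_src = 10·log₁₀(10^(86.1/10) − 10^(81.9/10)) = 10·log₁₀(252500000) = 84.0 dB SPL.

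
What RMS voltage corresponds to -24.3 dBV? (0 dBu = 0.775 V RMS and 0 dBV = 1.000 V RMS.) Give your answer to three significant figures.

V = 1.000 V × 10^(-24.3/20).
= 1.000 × 0.06095 = 0.0610 V.

0.0610 V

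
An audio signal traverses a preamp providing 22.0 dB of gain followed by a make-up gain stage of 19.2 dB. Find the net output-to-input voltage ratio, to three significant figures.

115

Net gain = 22.0 + 19.2 = 41.2 dB.
Voltage ratio = 10^(41.2/20) = 115.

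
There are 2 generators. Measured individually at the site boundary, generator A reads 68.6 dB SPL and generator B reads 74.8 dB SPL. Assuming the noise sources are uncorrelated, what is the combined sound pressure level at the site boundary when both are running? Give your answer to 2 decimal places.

Uncorrelated sources add in intensity (power), not in dB.
L_total = 10·log₁₀(10^(68.6/10) + 10^(74.8/10)) = 10·log₁₀(37440000) = 75.73 dB SPL.

75.73 dB SPL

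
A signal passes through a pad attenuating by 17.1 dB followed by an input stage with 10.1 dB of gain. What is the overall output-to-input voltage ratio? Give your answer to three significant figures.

0.447

Net gain = (−17.1) + 10.1 = -7.0 dB.
Voltage ratio = 10^(-7.0/20) = 0.447.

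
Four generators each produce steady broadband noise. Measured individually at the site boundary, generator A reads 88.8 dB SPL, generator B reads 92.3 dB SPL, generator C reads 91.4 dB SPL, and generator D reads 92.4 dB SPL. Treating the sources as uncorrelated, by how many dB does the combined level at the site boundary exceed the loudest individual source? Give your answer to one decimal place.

5.1 dB

Add the sources as powers (linear), then convert back to dB:
L_total = 10·log₁₀(10^(88.8/10) + 10^(92.3/10) + 10^(91.4/10) + 10^(92.4/10)) = 97.46 dB SPL.
Excess over the loudest (92.4 dB): 97.46 − 92.4 = 5.1 dB.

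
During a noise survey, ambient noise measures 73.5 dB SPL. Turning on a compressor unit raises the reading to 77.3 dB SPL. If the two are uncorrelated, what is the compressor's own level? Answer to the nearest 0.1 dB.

Remove the background by subtracting linear intensities:
L_src = 10·log₁₀(10^(77.3/10) − 10^(73.5/10)) = 10·log₁₀(31320000) = 75.0 dB SPL.

75.0 dB SPL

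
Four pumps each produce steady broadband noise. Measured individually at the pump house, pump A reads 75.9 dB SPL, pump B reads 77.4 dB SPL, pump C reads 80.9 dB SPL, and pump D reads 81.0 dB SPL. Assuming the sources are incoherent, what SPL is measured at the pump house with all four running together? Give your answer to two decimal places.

85.35 dB SPL

Uncorrelated sources add in intensity (power), not in dB.
L_total = 10·log₁₀(10^(75.9/10) + 10^(77.4/10) + 10^(80.9/10) + 10^(81.0/10)) = 10·log₁₀(342800000) = 85.35 dB SPL.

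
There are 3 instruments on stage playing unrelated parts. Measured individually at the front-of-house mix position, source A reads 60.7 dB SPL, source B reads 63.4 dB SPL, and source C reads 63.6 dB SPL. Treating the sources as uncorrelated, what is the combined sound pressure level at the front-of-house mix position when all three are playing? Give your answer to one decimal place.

67.5 dB SPL

Add the sources as powers (linear), then convert back to dB:
L_total = 10·log₁₀(10^(60.7/10) + 10^(63.4/10) + 10^(63.6/10)) = 10·log₁₀(5654000) = 67.5 dB SPL.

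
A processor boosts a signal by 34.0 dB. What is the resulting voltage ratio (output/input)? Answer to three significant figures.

50.1

Voltage ratio = 10^(dB/20).
10^(34.0/20) = 10^(1.700) = 50.1.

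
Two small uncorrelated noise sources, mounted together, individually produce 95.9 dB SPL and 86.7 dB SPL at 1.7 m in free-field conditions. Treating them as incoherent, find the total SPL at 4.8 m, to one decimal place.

87.4 dB SPL

Combined at 1.7 m: 10·log₁₀(10^(95.9/10)+10^(86.7/10)) = 96.39 dB SPL.
Then apply −20·log₁₀(4.8/1.7) = -9.02 dB → 87.4 dB SPL.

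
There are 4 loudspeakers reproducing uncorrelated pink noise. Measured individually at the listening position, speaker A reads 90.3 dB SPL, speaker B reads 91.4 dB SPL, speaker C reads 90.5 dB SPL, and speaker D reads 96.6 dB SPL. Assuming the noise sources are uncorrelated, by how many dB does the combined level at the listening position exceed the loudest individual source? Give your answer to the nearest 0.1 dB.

Add the sources as powers (linear), then convert back to dB:
L_total = 10·log₁₀(10^(90.3/10) + 10^(91.4/10) + 10^(90.5/10) + 10^(96.6/10)) = 99.11 dB SPL.
Excess over the loudest (96.6 dB): 99.11 − 96.6 = 2.5 dB.

2.5 dB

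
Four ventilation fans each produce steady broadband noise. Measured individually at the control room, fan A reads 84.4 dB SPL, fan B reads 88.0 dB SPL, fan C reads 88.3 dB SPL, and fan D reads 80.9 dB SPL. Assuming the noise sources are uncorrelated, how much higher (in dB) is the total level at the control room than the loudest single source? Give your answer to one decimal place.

Uncorrelated sources add in intensity (power), not in dB.
L_total = 10·log₁₀(10^(84.4/10) + 10^(88.0/10) + 10^(88.3/10) + 10^(80.9/10)) = 92.32 dB SPL.
Excess over the loudest (88.3 dB): 92.32 − 88.3 = 4.0 dB.

4.0 dB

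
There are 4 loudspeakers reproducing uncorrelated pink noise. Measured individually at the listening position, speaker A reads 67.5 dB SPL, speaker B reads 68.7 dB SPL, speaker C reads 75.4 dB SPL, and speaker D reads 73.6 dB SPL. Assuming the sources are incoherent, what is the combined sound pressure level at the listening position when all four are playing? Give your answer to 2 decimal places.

78.49 dB SPL

Incoherent sources sum as intensities:
L_total = 10·log₁₀(10^(67.5/10) + 10^(68.7/10) + 10^(75.4/10) + 10^(73.6/10)) = 10·log₁₀(70620000) = 78.49 dB SPL.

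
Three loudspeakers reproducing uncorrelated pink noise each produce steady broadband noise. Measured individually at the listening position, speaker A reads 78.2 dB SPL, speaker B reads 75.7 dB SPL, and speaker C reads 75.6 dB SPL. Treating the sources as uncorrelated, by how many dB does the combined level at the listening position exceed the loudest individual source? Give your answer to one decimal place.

3.2 dB

Incoherent sources sum as intensities:
L_total = 10·log₁₀(10^(78.2/10) + 10^(75.7/10) + 10^(75.6/10)) = 81.45 dB SPL.
Excess over the loudest (78.2 dB): 81.45 − 78.2 = 3.2 dB.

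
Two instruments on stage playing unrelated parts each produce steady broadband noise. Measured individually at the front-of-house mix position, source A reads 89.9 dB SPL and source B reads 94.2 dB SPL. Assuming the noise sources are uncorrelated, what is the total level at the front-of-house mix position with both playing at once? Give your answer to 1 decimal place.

Add the sources as powers (linear), then convert back to dB:
L_total = 10·log₁₀(10^(89.9/10) + 10^(94.2/10)) = 10·log₁₀(3608000000) = 95.6 dB SPL.

95.6 dB SPL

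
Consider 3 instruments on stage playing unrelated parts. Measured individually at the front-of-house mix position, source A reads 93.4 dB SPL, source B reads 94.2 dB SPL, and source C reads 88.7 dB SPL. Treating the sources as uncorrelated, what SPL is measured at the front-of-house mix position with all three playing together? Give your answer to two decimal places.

97.45 dB SPL

Incoherent sources sum as intensities:
L_total = 10·log₁₀(10^(93.4/10) + 10^(94.2/10) + 10^(88.7/10)) = 10·log₁₀(5559000000) = 97.45 dB SPL.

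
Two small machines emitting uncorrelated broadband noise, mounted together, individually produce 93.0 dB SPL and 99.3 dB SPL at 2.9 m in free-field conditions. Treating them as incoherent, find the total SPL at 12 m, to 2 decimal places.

87.88 dB SPL

Combined at 2.9 m: 10·log₁₀(10^(93.0/10)+10^(99.3/10)) = 100.215 dB SPL.
Then apply −20·log₁₀(12/2.9) = -12.336 dB → 87.88 dB SPL.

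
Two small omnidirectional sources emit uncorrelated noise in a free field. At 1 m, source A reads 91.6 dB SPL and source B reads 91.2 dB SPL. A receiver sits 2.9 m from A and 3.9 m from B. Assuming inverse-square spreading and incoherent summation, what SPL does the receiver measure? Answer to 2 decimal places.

84.13 dB SPL

At the listener: L_A = 91.6 − 20·log₁₀(2.9) = 82.352 dB; L_B = 91.2 − 20·log₁₀(3.9) = 79.379 dB.
Combined: 10·log₁₀(10^(82.352/10)+10^(79.379/10)) = 84.13 dB SPL.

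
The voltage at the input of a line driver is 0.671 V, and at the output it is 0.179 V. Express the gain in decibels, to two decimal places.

-11.48 dB

Voltage ratio → dB uses the 20·log₁₀ form:
20·log₁₀(0.179/0.671) = 20·log₁₀(0.2668) = -11.48 dB.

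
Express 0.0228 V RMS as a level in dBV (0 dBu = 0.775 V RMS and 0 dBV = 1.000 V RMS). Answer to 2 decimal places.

-32.84 dBV

dBV = 20·log₁₀(V / 1.000 V).
20·log₁₀(0.0228/1.000) = -32.84 dBV.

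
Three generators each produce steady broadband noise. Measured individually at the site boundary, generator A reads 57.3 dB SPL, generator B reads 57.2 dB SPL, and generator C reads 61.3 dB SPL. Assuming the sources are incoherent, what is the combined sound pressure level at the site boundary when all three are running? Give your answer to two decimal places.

63.82 dB SPL

Uncorrelated sources add in intensity (power), not in dB.
L_total = 10·log₁₀(10^(57.3/10) + 10^(57.2/10) + 10^(61.3/10)) = 10·log₁₀(2411000) = 63.82 dB SPL.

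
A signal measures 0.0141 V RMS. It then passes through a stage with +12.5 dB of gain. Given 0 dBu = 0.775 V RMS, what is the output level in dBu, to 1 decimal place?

-22.3 dBu

Input level: 20·log₁₀(0.0141/0.775) = -34.80 dBu.
Output: -34.80 + 12.5 = -22.3 dBu.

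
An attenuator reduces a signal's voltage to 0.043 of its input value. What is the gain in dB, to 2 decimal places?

-27.33 dB

Voltage ratio → dB uses the 20·log₁₀ form:
20·log₁₀(0.043) = -27.33 dB.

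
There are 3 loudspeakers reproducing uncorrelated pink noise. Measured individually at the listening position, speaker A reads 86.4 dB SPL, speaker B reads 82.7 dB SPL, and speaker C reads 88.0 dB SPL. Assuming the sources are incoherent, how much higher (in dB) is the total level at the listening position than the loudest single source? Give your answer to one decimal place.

3.0 dB

Incoherent sources sum as intensities:
L_total = 10·log₁₀(10^(86.4/10) + 10^(82.7/10) + 10^(88.0/10)) = 90.98 dB SPL.
Excess over the loudest (88.0 dB): 90.98 − 88.0 = 3.0 dB.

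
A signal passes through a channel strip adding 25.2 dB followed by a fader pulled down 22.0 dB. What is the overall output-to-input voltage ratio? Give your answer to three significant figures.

Net gain = 25.2 + (−22.0) = 3.2 dB.
Voltage ratio = 10^(3.2/20) = 1.45.

1.45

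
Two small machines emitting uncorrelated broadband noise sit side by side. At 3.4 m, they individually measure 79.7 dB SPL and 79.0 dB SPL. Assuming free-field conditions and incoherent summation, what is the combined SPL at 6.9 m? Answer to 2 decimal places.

Combined at 3.4 m: 10·log₁₀(10^(79.7/10)+10^(79.0/10)) = 82.374 dB SPL.
Then apply −20·log₁₀(6.9/3.4) = -6.147 dB → 76.23 dB SPL.

76.23 dB SPL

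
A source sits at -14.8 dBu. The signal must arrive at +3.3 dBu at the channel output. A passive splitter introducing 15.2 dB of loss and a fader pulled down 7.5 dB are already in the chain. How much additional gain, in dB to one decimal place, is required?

The required make-up gain is the shortfall in the dB sum.
G = +3.3 − (-14.8) + 15.2 + 7.5 = 40.8 dB.

40.8 dB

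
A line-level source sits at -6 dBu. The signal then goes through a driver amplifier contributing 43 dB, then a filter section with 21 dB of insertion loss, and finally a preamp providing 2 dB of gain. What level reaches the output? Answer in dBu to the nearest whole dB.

In dB, series stages simply add:
-6 + 43 − 21 + 2 = +18 dBu.

+18 dBu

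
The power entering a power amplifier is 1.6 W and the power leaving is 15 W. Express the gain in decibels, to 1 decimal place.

9.7 dB

Power ratio → dB uses the 10·log₁₀ form:
10·log₁₀(15/1.6) = 10·log₁₀(9.375) = 9.7 dB.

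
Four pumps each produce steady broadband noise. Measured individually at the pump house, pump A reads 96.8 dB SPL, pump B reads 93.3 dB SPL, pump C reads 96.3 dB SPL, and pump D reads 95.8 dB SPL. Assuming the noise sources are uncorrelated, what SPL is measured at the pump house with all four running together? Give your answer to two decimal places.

101.76 dB SPL

Uncorrelated sources add in intensity (power), not in dB.
L_total = 10·log₁₀(10^(96.8/10) + 10^(93.3/10) + 10^(96.3/10) + 10^(95.8/10)) = 10·log₁₀(14992000000) = 101.76 dB SPL.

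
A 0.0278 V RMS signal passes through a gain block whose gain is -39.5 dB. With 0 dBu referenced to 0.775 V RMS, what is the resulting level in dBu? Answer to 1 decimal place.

-68.4 dBu

Input level: 20·log₁₀(0.0278/0.775) = -28.91 dBu.
Output: -28.91 − 39.5 = -68.4 dBu.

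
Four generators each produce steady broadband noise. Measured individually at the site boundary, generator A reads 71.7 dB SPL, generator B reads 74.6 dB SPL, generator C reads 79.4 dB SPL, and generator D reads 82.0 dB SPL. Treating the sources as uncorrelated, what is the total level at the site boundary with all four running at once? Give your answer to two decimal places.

Add the sources as powers (linear), then convert back to dB:
L_total = 10·log₁₀(10^(71.7/10) + 10^(74.6/10) + 10^(79.4/10) + 10^(82.0/10)) = 10·log₁₀(289200000) = 84.61 dB SPL.

84.61 dB SPL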